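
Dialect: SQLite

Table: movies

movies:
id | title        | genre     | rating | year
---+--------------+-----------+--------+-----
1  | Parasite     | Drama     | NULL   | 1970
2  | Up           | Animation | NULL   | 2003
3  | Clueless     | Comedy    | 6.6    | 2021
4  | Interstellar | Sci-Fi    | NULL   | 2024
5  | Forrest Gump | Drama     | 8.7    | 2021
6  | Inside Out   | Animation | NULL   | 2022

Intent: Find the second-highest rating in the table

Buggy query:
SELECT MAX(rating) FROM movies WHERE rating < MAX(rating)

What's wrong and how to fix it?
Bug: MAX(rating) on the right of the comparison is an aggregate-in-WHERE error

Fix: Put the inner MAX in a scalar subquery

Corrected query:
SELECT MAX(rating) FROM movies WHERE rating < (SELECT MAX(rating) FROM movies)

Result:
MAX(rating)
-----------
6.6        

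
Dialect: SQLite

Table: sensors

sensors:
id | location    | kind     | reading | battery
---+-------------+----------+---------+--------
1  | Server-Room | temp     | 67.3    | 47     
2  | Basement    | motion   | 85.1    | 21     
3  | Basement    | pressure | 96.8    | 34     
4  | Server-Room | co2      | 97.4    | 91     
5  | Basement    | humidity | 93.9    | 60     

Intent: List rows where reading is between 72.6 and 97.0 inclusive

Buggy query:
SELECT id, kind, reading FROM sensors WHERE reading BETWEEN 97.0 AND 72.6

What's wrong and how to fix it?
Bug: The bounds are reversed; BETWEEN a AND b requires a <= b to match anything

Fix: Write BETWEEN 72.6 AND 97.0

Corrected query:
SELECT id, kind, reading FROM sensors WHERE reading BETWEEN 72.6 AND 97.0

Result:
id | kind     | reading
---+----------+--------
2  | motion   | 85.1   
3  | pressure | 96.8   
5  | humidity | 93.9   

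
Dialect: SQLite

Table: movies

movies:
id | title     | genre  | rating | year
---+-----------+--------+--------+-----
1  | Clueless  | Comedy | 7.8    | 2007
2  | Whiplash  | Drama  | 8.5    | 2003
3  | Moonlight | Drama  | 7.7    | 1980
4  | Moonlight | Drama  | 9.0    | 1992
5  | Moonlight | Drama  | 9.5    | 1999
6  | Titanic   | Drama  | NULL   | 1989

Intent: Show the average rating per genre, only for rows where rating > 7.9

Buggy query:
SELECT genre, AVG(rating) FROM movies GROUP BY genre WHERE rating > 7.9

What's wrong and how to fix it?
Bug: Row-level WHERE must come before GROUP BY in the clause order

Fix: Place WHERE between FROM and GROUP BY

Corrected query:
SELECT genre, AVG(rating) FROM movies WHERE rating > 7.9 GROUP BY genre

Result:
genre | AVG(rating)
------+------------
Drama | 9          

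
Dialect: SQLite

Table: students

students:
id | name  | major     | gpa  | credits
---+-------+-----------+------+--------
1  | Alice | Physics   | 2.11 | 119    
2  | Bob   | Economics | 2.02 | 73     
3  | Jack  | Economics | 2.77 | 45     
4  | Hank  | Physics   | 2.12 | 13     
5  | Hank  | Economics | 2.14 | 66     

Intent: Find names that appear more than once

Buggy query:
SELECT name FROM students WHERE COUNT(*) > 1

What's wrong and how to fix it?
Bug: COUNT(*) is an aggregate and cannot be used in WHERE

Fix: GROUP BY name, then filter groups with HAVING COUNT(*) > 1

Corrected query:
SELECT name FROM students GROUP BY name HAVING COUNT(*) > 1

Result:
name
----
Hank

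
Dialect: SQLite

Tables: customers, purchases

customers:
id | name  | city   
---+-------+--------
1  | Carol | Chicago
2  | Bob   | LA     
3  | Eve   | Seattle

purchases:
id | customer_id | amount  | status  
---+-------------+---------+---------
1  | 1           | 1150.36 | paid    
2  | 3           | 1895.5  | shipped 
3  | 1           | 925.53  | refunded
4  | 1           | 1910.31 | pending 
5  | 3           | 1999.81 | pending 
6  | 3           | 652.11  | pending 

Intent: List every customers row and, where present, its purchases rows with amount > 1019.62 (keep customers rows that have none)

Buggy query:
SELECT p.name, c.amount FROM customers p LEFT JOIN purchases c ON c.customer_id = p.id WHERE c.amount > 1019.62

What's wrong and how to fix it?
Bug: A WHERE condition on the right-hand table after LEFT JOIN drops unmatched parents

Fix: Move the right-table condition into the ON clause so unmatched parents are kept

Corrected query:
SELECT p.name, c.amount FROM customers p LEFT JOIN purchases c ON c.customer_id = p.id AND c.amount > 1019.62

Result:
name  | amount 
------+--------
Carol | 1150.36
Carol | 1910.31
Bob   | NULL   
Eve   | 1895.5 
Eve   | 1999.81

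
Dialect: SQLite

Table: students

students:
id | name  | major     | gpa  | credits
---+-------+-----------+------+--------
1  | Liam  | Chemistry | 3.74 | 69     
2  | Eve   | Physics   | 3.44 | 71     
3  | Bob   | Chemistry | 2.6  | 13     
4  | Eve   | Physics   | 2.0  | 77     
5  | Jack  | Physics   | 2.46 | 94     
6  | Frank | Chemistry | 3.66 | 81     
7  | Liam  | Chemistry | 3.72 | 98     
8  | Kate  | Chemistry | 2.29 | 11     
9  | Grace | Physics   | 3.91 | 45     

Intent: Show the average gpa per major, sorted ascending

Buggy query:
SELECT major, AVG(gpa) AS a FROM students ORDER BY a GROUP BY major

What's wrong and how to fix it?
Bug: ORDER BY appears before GROUP BY; SQL clause order requires GROUP BY first

Fix: Reorder: SELECT … FROM … GROUP BY … ORDER BY …

Corrected query:
SELECT major, AVG(gpa) AS a FROM students GROUP BY major ORDER BY a

Result:
major     | a     
----------+-------
Physics   | 2.9525
Chemistry | 3.202 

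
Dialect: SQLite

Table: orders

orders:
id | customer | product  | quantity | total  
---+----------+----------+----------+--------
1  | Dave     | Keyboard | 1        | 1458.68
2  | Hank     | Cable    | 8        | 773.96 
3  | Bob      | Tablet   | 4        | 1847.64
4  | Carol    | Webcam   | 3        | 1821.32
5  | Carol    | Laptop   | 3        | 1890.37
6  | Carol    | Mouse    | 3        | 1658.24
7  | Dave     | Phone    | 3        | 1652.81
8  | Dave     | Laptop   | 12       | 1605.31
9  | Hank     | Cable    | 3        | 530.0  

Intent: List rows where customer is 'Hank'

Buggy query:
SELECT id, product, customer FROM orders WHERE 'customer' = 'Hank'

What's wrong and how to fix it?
Bug: 'customer' in single quotes is a string literal, not the column; the comparison is literal-vs-literal and never true

Fix: Remove the quotes around the column name (or use double quotes for an identifier)

Corrected query:
SELECT id, product, customer FROM orders WHERE customer = 'Hank'

Result:
id | product | customer
---+---------+---------
2  | Cable   | Hank    
9  | Cable   | Hank    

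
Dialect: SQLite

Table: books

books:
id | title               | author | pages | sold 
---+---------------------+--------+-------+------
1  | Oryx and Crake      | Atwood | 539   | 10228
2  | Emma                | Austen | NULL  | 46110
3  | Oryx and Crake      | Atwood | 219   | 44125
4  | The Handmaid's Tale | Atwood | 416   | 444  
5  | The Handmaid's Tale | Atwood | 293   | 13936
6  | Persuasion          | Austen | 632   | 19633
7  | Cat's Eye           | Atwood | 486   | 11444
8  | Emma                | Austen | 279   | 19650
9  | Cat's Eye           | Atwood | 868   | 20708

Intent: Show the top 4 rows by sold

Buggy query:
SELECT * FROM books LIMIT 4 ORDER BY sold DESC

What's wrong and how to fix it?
Bug: LIMIT must come after ORDER BY

Fix: Sort with ORDER BY, then apply LIMIT

Corrected query:
SELECT * FROM books ORDER BY sold DESC LIMIT 4

Result:
id | title          | author | pages | sold 
---+----------------+--------+-------+------
2  | Emma           | Austen | NULL  | 46110
3  | Oryx and Crake | Atwood | 219   | 44125
9  | Cat's Eye      | Atwood | 868   | 20708
8  | Emma           | Austen | 279   | 19650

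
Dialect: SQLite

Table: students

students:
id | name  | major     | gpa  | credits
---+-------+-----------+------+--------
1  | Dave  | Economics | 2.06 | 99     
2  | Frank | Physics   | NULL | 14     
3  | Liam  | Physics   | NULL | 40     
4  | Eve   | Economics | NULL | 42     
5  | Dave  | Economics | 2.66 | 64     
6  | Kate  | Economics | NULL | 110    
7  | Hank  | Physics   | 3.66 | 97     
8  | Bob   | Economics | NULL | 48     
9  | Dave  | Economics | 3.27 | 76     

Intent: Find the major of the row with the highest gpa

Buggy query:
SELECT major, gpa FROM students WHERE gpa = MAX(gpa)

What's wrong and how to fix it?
Bug: WHERE is evaluated per row; an aggregate over the whole table isn't defined there

Fix: Wrap MAX in a scalar subquery so WHERE compares against a single value

Corrected query:
SELECT major, gpa FROM students WHERE gpa = (SELECT MAX(gpa) FROM students)

Result:
major   | gpa 
--------+-----
Physics | 3.66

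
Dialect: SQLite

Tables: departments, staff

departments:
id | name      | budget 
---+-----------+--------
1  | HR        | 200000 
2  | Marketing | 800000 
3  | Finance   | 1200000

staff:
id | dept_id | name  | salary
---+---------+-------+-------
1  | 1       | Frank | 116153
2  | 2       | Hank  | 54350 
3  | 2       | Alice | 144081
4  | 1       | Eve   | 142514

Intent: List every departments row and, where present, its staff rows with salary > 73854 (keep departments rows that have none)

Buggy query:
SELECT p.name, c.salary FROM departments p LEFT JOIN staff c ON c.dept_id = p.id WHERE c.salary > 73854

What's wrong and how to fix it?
Bug: Filtering c.salary in WHERE discards the NULL rows produced by LEFT JOIN, turning it into an inner join

Fix: Put 'c.salary > 73854' in the JOIN's ON clause instead of WHERE

Corrected query:
SELECT p.name, c.salary FROM departments p LEFT JOIN staff c ON c.dept_id = p.id AND c.salary > 73854

Result:
name      | salary
----------+-------
HR        | 116153
HR        | 142514
Marketing | 144081
Finance   | NULL  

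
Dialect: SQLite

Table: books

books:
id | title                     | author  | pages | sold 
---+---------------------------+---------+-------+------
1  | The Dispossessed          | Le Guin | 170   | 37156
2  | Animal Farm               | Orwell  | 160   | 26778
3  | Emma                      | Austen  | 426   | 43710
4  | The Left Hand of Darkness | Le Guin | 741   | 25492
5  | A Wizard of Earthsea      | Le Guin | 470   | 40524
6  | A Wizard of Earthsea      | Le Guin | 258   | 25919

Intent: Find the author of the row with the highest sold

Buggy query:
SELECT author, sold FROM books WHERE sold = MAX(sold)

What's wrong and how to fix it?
Bug: MAX(sold) is an aggregate and cannot be used directly in WHERE

Fix: Use a subquery: WHERE sold = (SELECT MAX(sold) FROM books)

Corrected query:
SELECT author, sold FROM books WHERE sold = (SELECT MAX(sold) FROM books)

Result:
author | sold 
-------+------
Austen | 43710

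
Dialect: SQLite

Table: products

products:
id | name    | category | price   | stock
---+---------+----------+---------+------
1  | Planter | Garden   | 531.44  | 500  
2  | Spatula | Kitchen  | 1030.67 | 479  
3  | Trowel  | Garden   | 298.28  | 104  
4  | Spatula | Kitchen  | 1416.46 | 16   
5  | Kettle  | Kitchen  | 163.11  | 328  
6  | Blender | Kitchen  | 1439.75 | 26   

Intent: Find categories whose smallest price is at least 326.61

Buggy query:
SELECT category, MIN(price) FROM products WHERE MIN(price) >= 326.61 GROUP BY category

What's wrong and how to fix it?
Bug: MIN() in WHERE is a misuse of aggregate

Fix: Replace WHERE with HAVING after the GROUP BY

Corrected query:
SELECT category, MIN(price) FROM products GROUP BY category HAVING MIN(price) >= 326.61

Result:
(no rows)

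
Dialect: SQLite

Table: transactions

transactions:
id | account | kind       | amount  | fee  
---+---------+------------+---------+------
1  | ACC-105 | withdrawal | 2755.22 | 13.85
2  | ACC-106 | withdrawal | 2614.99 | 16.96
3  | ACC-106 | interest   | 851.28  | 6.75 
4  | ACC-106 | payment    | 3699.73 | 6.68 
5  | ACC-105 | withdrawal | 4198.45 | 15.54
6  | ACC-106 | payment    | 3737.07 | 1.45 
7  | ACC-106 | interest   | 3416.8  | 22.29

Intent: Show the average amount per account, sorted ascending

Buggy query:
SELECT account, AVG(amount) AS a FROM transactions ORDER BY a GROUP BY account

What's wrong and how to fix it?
Bug: ORDER BY appears before GROUP BY; SQL clause order requires GROUP BY first

Fix: Reorder: SELECT … FROM … GROUP BY … ORDER BY …

Corrected query:
SELECT account, AVG(amount) AS a FROM transactions GROUP BY account ORDER BY a

Result:
account | a       
--------+---------
ACC-106 | 2863.974
ACC-105 | 3476.835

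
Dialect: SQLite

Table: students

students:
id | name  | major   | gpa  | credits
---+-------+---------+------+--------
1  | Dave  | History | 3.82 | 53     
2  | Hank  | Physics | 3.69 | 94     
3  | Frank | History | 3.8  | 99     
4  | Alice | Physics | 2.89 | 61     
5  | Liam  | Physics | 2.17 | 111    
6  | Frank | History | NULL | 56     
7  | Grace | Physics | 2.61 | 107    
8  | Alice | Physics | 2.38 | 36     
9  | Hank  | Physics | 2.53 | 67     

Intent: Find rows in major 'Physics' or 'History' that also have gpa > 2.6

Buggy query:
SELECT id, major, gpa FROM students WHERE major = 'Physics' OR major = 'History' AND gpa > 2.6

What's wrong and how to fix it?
Bug: AND binds tighter than OR, so this parses as major = 'Physics' OR (major = 'History' AND gpa > 2.6)

Fix: Group the OR with parentheses (or use IN), then AND the threshold

Corrected query:
SELECT id, major, gpa FROM students WHERE (major = 'Physics' OR major = 'History') AND gpa > 2.6

Result:
id | major   | gpa 
---+---------+-----
1  | History | 3.82
2  | Physics | 3.69
3  | History | 3.8 
4  | Physics | 2.89
7  | Physics | 2.61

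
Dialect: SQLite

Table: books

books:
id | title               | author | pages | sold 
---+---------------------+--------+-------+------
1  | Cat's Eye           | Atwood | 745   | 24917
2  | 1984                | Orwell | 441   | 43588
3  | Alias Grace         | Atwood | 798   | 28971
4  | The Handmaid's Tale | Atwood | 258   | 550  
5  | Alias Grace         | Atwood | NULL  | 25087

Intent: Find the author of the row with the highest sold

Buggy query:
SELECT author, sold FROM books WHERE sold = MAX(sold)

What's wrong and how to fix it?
Bug: WHERE is evaluated per row; an aggregate over the whole table isn't defined there

Fix: Use a subquery: WHERE sold = (SELECT MAX(sold) FROM books)

Corrected query:
SELECT author, sold FROM books WHERE sold = (SELECT MAX(sold) FROM books)

Result:
author | sold 
-------+------
Orwell | 43588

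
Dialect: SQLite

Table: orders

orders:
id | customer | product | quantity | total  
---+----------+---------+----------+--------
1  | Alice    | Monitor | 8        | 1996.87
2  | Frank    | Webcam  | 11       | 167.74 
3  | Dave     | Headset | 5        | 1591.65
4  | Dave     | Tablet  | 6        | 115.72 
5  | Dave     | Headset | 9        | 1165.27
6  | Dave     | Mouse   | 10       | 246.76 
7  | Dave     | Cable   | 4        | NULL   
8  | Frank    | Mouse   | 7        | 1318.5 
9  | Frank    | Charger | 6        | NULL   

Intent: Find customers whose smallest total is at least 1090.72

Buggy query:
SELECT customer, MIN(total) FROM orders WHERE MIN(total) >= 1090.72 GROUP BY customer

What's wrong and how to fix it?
Bug: Aggregates like MIN are computed per group after WHERE runs

Fix: Use HAVING for the per-group MIN condition

Corrected query:
SELECT customer, MIN(total) FROM orders GROUP BY customer HAVING MIN(total) >= 1090.72

Result:
customer | MIN(total)
---------+-----------
Alice    | 1996.87   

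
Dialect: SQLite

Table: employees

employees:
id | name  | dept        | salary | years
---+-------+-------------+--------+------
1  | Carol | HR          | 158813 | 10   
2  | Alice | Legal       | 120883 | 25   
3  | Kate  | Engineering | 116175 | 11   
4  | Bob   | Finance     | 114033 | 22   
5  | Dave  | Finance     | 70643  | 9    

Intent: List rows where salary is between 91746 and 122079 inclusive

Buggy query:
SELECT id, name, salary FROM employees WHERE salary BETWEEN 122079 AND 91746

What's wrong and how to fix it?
Bug: The bounds are reversed; BETWEEN a AND b requires a <= b to match anything

Fix: Swap the bounds so the smaller value comes first

Corrected query:
SELECT id, name, salary FROM employees WHERE salary BETWEEN 91746 AND 122079

Result:
id | name  | salary
---+-------+-------
2  | Alice | 120883
3  | Kate  | 116175
4  | Bob   | 114033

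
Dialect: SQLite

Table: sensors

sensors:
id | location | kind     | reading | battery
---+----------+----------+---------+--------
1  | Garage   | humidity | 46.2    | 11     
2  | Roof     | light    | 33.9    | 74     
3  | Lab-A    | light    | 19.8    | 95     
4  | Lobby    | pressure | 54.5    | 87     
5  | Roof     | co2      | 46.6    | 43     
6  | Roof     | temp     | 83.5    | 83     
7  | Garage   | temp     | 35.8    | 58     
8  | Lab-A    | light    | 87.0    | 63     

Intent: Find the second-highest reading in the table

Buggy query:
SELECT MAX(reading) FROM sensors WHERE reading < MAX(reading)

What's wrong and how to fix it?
Bug: The inner MAX is an aggregate inside WHERE, which is not allowed

Fix: Compute the overall MAX in a subquery, then take MAX of rows below it

Corrected query:
SELECT MAX(reading) FROM sensors WHERE reading < (SELECT MAX(reading) FROM sensors)

Result:
MAX(reading)
------------
83.5        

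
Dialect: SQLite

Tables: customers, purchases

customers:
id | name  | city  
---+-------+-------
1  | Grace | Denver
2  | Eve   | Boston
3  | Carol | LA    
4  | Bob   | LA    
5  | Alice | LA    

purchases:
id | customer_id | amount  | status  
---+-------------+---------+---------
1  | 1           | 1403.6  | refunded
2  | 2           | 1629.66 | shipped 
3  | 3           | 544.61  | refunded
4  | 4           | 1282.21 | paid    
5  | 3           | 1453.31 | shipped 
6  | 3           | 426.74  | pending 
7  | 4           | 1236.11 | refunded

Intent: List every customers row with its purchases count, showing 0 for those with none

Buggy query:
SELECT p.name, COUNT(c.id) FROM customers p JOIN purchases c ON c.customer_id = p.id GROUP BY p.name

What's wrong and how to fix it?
Bug: INNER JOIN drops customers rows that have no matching purchases rows

Fix: Switch to LEFT JOIN to retain unmatched parent rows

Corrected query:
SELECT p.name, COUNT(c.id) FROM customers p LEFT JOIN purchases c ON c.customer_id = p.id GROUP BY p.name

Result:
name  | COUNT(c.id)
------+------------
Alice | 0          
Bob   | 2          
Carol | 3          
Eve   | 1          
Grace | 1          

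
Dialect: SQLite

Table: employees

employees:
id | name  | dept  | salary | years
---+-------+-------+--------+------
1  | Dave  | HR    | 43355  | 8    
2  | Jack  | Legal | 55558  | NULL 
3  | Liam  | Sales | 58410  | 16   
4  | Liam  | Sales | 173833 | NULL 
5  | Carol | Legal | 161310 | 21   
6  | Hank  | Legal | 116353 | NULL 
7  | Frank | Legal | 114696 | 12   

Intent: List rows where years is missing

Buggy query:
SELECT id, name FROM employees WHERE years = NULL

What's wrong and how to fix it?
Bug: '= NULL' is always unknown in SQL three-valued logic, so no rows match

Fix: Replace '= NULL' with 'IS NULL'

Corrected query:
SELECT id, name FROM employees WHERE years IS NULL

Result:
id | name
---+-----
2  | Jack
4  | Liam
6  | Hank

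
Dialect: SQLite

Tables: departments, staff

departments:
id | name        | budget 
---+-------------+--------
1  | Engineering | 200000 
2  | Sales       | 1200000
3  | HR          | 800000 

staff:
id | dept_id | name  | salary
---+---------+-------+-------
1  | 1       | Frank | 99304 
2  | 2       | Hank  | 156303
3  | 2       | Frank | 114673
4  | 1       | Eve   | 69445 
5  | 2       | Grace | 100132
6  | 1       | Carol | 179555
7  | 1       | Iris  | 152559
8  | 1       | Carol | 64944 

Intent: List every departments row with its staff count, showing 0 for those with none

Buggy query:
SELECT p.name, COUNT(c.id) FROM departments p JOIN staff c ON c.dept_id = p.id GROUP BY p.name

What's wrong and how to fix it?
Bug: INNER JOIN drops departments rows that have no matching staff rows

Fix: Use LEFT JOIN so parents without children still appear (COUNT(c.id) gives 0)

Corrected query:
SELECT p.name, COUNT(c.id) FROM departments p LEFT JOIN staff c ON c.dept_id = p.id GROUP BY p.name

Result:
name        | COUNT(c.id)
------------+------------
Engineering | 5          
HR          | 0          
Sales       | 3          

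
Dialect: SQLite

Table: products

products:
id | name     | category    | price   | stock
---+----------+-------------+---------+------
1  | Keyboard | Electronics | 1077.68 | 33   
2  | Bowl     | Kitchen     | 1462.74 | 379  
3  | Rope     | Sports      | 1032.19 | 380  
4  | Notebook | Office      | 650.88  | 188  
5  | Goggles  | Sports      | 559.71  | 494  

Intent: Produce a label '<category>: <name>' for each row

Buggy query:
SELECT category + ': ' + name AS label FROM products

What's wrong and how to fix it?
Bug: SQLite uses || for string concatenation; + coerces text to numbers (yielding 0)

Fix: Use the || operator for string concatenation

Corrected query:
SELECT category || ': ' || name AS label FROM products

Result:
label                
---------------------
Electronics: Keyboard
Kitchen: Bowl        
Sports: Rope         
Office: Notebook     
Sports: Goggles      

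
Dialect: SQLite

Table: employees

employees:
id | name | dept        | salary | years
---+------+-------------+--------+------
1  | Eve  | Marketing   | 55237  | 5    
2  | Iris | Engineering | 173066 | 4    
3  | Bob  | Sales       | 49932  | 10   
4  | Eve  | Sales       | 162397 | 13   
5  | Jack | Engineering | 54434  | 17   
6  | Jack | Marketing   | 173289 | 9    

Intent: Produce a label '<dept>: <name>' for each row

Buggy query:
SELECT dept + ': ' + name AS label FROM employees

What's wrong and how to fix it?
Bug: '+' is numeric addition; on text columns SQLite converts them to 0 instead of concatenating

Fix: Use the || operator for string concatenation

Corrected query:
SELECT dept || ': ' || name AS label FROM employees

Result:
label            
-----------------
Marketing: Eve   
Engineering: Iris
Sales: Bob       
Sales: Eve       
Engineering: Jack
Marketing: Jack  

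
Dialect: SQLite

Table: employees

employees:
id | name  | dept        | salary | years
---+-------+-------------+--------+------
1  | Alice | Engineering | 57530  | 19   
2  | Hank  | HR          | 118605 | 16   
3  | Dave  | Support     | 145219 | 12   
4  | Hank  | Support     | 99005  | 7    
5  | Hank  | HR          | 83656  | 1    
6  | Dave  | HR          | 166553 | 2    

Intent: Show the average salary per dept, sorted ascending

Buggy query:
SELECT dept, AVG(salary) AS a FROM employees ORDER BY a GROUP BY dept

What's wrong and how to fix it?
Bug: ORDER BY appears before GROUP BY; SQL clause order requires GROUP BY first

Fix: Reorder: SELECT … FROM … GROUP BY … ORDER BY …

Corrected query:
SELECT dept, AVG(salary) AS a FROM employees GROUP BY dept ORDER BY a

Result:
dept        | a     
------------+-------
Engineering | 57530 
Support     | 122112
HR          | 122938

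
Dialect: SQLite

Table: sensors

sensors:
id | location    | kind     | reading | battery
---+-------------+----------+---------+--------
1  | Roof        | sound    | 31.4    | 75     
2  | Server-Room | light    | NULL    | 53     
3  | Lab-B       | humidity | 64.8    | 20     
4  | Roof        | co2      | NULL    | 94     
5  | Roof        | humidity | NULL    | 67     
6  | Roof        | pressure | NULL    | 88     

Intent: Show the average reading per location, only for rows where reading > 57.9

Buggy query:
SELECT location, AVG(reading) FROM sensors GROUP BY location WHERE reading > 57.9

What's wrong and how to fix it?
Bug: WHERE cannot follow GROUP BY

Fix: Move the WHERE clause before GROUP BY

Corrected query:
SELECT location, AVG(reading) FROM sensors WHERE reading > 57.9 GROUP BY location

Result:
location | AVG(reading)
---------+-------------
Lab-B    | 64.8        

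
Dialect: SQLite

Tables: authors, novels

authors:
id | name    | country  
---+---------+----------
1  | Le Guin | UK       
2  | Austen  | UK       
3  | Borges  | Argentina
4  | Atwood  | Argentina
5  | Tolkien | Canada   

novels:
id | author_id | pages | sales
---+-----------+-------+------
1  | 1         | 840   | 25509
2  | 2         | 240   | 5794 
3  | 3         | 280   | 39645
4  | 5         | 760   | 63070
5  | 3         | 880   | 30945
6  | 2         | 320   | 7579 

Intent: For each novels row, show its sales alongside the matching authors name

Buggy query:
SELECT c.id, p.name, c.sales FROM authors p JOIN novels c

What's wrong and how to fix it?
Bug: JOIN with no ON clause produces a cartesian product; every novels row pairs with every authors row

Fix: Add ON c.author_id = p.id to the JOIN

Corrected query:
SELECT c.id, p.name, c.sales FROM authors p JOIN novels c ON c.author_id = p.id

Result:
id | name    | sales
---+---------+------
1  | Le Guin | 25509
2  | Austen  | 5794 
3  | Borges  | 39645
4  | Tolkien | 63070
5  | Borges  | 30945
6  | Austen  | 7579 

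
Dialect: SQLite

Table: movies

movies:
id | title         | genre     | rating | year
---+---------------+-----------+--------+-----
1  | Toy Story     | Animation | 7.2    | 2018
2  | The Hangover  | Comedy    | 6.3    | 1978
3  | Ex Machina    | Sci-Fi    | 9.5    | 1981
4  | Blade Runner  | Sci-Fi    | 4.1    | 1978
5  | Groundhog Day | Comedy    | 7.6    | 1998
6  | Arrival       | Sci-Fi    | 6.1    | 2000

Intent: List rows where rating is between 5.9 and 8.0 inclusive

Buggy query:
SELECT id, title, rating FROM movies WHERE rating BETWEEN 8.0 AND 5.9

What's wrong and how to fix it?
Bug: BETWEEN expects the lower bound first; with 8.0 AND 5.9 the range is empty

Fix: Write BETWEEN 5.9 AND 8.0

Corrected query:
SELECT id, title, rating FROM movies WHERE rating BETWEEN 5.9 AND 8.0

Result:
id | title         | rating
---+---------------+-------
1  | Toy Story     | 7.2   
2  | The Hangover  | 6.3   
5  | Groundhog Day | 7.6   
6  | Arrival       | 6.1   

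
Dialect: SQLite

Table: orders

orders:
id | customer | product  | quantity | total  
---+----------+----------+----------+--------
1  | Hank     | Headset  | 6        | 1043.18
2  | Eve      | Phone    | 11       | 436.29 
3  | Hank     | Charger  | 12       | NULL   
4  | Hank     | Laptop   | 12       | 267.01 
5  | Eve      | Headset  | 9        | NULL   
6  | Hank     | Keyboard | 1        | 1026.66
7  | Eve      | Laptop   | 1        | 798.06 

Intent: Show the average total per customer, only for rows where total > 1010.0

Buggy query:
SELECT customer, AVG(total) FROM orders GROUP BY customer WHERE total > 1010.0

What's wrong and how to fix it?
Bug: WHERE cannot follow GROUP BY

Fix: Move the WHERE clause before GROUP BY

Corrected query:
SELECT customer, AVG(total) FROM orders WHERE total > 1010.0 GROUP BY customer

Result:
customer | AVG(total)
---------+-----------
Hank     | 1034.92   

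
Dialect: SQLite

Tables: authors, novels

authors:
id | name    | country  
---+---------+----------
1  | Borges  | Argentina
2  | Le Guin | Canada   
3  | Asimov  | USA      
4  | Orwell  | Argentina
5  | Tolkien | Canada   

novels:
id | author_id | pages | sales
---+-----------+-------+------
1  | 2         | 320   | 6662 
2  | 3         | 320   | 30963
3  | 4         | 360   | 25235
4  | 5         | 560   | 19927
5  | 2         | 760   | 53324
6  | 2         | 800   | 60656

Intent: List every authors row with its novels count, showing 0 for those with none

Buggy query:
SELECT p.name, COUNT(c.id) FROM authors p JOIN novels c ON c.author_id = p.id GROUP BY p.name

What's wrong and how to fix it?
Bug: INNER JOIN drops authors rows that have no matching novels rows

Fix: Use LEFT JOIN so parents without children still appear (COUNT(c.id) gives 0)

Corrected query:
SELECT p.name, COUNT(c.id) FROM authors p LEFT JOIN novels c ON c.author_id = p.id GROUP BY p.name

Result:
name    | COUNT(c.id)
--------+------------
Asimov  | 1          
Borges  | 0          
Le Guin | 3          
Orwell  | 1          
Tolkien | 1          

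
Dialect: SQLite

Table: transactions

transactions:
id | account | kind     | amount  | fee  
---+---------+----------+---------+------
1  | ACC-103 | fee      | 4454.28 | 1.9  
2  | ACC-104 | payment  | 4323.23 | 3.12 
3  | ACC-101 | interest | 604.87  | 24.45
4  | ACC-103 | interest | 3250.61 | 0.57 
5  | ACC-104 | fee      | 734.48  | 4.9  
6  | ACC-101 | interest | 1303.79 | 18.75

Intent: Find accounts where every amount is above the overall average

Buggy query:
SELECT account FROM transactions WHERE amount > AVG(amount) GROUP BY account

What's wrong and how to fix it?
Bug: WHERE evaluates per row before aggregation, so AVG() is unavailable

Fix: Use a subquery for AVG and a HAVING MIN(...) filter so the condition holds for every row in the group

Corrected query:
SELECT account FROM transactions GROUP BY account HAVING MIN(amount) > (SELECT AVG(amount) FROM transactions)

Result:
account
-------
ACC-103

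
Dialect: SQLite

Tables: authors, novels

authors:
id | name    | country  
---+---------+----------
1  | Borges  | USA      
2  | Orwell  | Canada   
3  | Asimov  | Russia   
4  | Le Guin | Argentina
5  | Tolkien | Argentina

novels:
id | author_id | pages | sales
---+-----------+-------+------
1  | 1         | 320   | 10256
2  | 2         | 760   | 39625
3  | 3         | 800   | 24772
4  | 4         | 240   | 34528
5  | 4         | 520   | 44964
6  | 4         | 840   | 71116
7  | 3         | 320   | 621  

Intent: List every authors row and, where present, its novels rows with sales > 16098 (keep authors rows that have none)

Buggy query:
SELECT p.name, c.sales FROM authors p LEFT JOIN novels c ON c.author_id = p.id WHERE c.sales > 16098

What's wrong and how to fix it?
Bug: A WHERE condition on the right-hand table after LEFT JOIN drops unmatched parents

Fix: Put 'c.sales > 16098' in the JOIN's ON clause instead of WHERE

Corrected query:
SELECT p.name, c.sales FROM authors p LEFT JOIN novels c ON c.author_id = p.id AND c.sales > 16098

Result:
name    | sales
--------+------
Borges  | NULL 
Orwell  | 39625
Asimov  | 24772
Le Guin | 34528
Le Guin | 44964
Le Guin | 71116
Tolkien | NULL 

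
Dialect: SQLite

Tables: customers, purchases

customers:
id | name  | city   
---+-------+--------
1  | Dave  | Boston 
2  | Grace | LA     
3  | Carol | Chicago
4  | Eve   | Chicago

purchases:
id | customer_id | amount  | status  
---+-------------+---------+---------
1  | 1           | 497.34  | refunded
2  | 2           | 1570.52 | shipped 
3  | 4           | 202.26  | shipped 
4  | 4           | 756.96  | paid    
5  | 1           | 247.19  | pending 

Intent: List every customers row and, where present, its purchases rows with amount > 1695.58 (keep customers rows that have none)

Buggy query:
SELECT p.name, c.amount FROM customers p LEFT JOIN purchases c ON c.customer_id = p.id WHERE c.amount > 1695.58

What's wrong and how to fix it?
Bug: A WHERE condition on the right-hand table after LEFT JOIN drops unmatched parents

Fix: Move the right-table condition into the ON clause so unmatched parents are kept

Corrected query:
SELECT p.name, c.amount FROM customers p LEFT JOIN purchases c ON c.customer_id = p.id AND c.amount > 1695.58

Result:
name  | amount
------+-------
Dave  | NULL  
Grace | NULL  
Carol | NULL  
Eve   | NULL  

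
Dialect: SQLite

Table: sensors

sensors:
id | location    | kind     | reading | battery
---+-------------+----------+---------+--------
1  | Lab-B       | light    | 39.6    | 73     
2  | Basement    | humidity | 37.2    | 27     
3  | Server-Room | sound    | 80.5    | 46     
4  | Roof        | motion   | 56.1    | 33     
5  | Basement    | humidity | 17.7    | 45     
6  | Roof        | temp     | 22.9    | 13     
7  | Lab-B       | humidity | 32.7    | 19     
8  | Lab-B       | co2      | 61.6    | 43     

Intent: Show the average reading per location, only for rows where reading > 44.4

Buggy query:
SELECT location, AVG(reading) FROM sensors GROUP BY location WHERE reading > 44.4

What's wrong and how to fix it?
Bug: Row-level WHERE must come before GROUP BY in the clause order

Fix: Place WHERE between FROM and GROUP BY

Corrected query:
SELECT location, AVG(reading) FROM sensors WHERE reading > 44.4 GROUP BY location

Result:
location    | AVG(reading)
------------+-------------
Lab-B       | 61.6        
Roof        | 56.1        
Server-Room | 80.5        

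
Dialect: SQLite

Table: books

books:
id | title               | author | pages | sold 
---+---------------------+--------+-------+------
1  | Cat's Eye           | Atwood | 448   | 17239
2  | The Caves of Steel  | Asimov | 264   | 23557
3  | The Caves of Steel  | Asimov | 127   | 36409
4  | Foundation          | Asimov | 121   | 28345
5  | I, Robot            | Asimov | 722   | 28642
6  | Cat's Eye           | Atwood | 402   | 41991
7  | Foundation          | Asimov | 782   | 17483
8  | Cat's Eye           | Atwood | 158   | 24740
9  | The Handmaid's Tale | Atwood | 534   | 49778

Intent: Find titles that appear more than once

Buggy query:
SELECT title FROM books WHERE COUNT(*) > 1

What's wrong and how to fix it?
Bug: WHERE can't reference COUNT(*); aggregates are computed after WHERE

Fix: GROUP BY title, then filter groups with HAVING COUNT(*) > 1

Corrected query:
SELECT title FROM books GROUP BY title HAVING COUNT(*) > 1

Result:
title             
------------------
Cat's Eye         
Foundation        
The Caves of Steel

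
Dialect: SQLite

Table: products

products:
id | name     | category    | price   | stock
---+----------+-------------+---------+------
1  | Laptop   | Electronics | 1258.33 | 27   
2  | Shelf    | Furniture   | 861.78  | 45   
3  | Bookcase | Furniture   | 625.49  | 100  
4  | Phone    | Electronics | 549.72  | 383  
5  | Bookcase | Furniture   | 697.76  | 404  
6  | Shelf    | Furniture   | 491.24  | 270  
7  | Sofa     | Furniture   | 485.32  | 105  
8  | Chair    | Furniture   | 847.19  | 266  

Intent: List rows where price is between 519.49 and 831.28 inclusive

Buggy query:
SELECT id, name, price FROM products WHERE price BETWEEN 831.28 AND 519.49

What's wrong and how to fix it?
Bug: The bounds are reversed; BETWEEN a AND b requires a <= b to match anything

Fix: Write BETWEEN 519.49 AND 831.28

Corrected query:
SELECT id, name, price FROM products WHERE price BETWEEN 519.49 AND 831.28

Result:
id | name     | price 
---+----------+-------
3  | Bookcase | 625.49
4  | Phone    | 549.72
5  | Bookcase | 697.76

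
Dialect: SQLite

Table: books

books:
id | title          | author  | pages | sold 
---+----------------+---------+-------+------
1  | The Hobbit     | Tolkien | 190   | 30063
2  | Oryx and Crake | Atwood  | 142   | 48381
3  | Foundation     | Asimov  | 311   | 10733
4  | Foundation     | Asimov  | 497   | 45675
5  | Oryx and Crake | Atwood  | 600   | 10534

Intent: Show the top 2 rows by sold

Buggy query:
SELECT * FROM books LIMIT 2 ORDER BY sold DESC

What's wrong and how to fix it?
Bug: ORDER BY cannot follow LIMIT; LIMIT is the final clause

Fix: Sort with ORDER BY, then apply LIMIT

Corrected query:
SELECT * FROM books ORDER BY sold DESC LIMIT 2

Result:
id | title          | author | pages | sold 
---+----------------+--------+-------+------
2  | Oryx and Crake | Atwood | 142   | 48381
4  | Foundation     | Asimov | 497   | 45675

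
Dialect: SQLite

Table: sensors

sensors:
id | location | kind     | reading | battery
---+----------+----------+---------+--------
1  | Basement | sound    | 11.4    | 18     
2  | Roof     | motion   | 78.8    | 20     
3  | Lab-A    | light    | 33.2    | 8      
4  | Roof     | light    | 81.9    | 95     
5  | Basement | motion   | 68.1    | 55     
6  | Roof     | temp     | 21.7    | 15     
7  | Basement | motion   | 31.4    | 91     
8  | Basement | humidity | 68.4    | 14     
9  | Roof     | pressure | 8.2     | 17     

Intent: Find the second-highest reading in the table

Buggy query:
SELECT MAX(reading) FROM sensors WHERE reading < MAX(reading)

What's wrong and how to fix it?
Bug: MAX(reading) on the right of the comparison is an aggregate-in-WHERE error

Fix: Put the inner MAX in a scalar subquery

Corrected query:
SELECT MAX(reading) FROM sensors WHERE reading < (SELECT MAX(reading) FROM sensors)

Result:
MAX(reading)
------------
78.8        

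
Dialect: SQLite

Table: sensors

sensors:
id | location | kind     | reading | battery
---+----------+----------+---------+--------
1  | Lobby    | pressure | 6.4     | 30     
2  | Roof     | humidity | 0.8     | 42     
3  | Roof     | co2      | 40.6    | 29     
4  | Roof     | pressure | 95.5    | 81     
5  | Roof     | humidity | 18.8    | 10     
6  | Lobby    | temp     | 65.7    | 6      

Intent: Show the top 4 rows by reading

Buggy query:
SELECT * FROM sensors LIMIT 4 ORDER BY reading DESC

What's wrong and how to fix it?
Bug: ORDER BY cannot follow LIMIT; LIMIT is the final clause

Fix: Sort with ORDER BY, then apply LIMIT

Corrected query:
SELECT * FROM sensors ORDER BY reading DESC LIMIT 4

Result:
id | location | kind     | reading | battery
---+----------+----------+---------+--------
4  | Roof     | pressure | 95.5    | 81     
6  | Lobby    | temp     | 65.7    | 6      
3  | Roof     | co2      | 40.6    | 29     
5  | Roof     | humidity | 18.8    | 10     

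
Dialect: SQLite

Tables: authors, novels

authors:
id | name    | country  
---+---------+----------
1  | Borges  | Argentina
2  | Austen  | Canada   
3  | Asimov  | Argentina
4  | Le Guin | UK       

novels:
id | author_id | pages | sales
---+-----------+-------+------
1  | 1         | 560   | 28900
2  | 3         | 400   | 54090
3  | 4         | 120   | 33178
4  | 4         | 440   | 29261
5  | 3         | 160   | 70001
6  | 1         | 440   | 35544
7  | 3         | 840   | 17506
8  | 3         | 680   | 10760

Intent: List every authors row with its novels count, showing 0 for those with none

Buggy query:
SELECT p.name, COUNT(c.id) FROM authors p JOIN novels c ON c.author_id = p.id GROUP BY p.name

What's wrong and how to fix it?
Bug: INNER JOIN drops authors rows that have no matching novels rows

Fix: Use LEFT JOIN so parents without children still appear (COUNT(c.id) gives 0)

Corrected query:
SELECT p.name, COUNT(c.id) FROM authors p LEFT JOIN novels c ON c.author_id = p.id GROUP BY p.name

Result:
name    | COUNT(c.id)
--------+------------
Asimov  | 4          
Austen  | 0          
Borges  | 2          
Le Guin | 2          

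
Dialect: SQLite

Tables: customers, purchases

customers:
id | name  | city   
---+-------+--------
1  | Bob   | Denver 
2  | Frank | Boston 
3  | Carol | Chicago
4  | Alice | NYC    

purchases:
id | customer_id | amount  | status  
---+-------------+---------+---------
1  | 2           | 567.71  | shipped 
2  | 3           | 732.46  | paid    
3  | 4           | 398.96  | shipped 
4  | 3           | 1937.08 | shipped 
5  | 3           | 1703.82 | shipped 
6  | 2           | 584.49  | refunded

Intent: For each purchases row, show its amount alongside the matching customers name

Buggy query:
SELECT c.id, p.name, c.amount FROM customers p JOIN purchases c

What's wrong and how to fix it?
Bug: Missing join condition: each purchases row is matched to all customers rows instead of just its own

Fix: Add ON c.customer_id = p.id to the JOIN

Corrected query:
SELECT c.id, p.name, c.amount FROM customers p JOIN purchases c ON c.customer_id = p.id

Result:
id | name  | amount 
---+-------+--------
1  | Frank | 567.71 
2  | Carol | 732.46 
3  | Alice | 398.96 
4  | Carol | 1937.08
5  | Carol | 1703.82
6  | Frank | 584.49 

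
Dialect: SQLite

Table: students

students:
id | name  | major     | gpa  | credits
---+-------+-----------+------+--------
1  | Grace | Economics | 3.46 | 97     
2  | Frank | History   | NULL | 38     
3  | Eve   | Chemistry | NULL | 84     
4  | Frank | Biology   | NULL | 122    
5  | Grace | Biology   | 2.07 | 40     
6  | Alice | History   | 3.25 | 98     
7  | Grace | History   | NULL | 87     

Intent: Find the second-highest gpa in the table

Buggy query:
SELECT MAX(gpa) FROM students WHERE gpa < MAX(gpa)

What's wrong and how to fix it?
Bug: The inner MAX is an aggregate inside WHERE, which is not allowed

Fix: Compute the overall MAX in a subquery, then take MAX of rows below it

Corrected query:
SELECT MAX(gpa) FROM students WHERE gpa < (SELECT MAX(gpa) FROM students)

Result:
MAX(gpa)
--------
3.25    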